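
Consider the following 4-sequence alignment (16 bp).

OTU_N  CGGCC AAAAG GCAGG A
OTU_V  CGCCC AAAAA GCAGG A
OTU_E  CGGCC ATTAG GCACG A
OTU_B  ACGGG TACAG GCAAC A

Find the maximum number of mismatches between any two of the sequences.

10

Pairwise Hamming distances:
  OTU_N vs OTU_V: 2
  OTU_N vs OTU_E: 3
  OTU_N vs OTU_B: 8
  OTU_V vs OTU_E: 5
  OTU_V vs OTU_B: 10
  OTU_E vs OTU_B: 9
The largest is 10, between OTU_V and OTU_B.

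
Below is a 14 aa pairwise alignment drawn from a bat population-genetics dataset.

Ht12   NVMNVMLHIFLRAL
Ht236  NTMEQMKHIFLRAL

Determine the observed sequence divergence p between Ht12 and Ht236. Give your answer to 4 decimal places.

Differing sites — 2:V/T; 4:N/E; 5:V/Q; 7:L/K.
There are 4 differences over 14 sites, so p = 4/14 = 0.2857.

0.2857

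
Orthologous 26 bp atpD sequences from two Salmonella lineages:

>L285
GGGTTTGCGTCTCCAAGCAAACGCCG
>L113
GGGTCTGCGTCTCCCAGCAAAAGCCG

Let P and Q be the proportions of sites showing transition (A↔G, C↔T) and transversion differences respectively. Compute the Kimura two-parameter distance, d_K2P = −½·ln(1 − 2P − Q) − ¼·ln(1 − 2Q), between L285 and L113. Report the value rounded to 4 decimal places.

0.1253

The sequences differ at positions 5 (T/C, transition), 15 (A/C, transversion), 22 (C/A, transversion).
Of the 3 differences, 1 transition and 2 transversions over 26 sites: P = 1/26 = 0.038462, Q = 2/26 = 0.076923.
d = −0.5·ln(0.846153) − 0.25·ln(0.846154) = −0.5·(-0.167055) − 0.25·(-0.167054) = 0.1253.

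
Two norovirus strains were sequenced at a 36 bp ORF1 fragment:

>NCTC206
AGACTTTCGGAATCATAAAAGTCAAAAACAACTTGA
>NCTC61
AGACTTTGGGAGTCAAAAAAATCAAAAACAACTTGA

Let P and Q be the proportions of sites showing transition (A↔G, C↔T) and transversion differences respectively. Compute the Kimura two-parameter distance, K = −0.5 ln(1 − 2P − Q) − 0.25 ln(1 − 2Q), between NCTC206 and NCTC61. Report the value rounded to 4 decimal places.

Differing sites — 8:C/G (Tv); 12:A/G (Ti); 16:T/A (Tv); 21:G/A (Ti).
Of the 4 differences, 2 transitions and 2 transversions over 36 sites: P = 2/36 = 0.055556, Q = 2/36 = 0.055556.
d = −0.5·ln(0.833332) − 0.25·ln(0.888888) = −0.5·(-0.182323) − 0.25·(-0.117784) = 0.1206.

0.1206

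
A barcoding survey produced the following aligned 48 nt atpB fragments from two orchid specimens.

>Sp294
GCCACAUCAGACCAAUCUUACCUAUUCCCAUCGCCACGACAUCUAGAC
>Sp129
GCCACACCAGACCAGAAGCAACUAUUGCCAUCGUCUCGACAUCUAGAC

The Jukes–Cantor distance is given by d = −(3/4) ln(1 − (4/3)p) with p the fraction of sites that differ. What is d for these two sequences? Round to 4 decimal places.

0.2441

Differing sites — 7:U/C; 15:A/G; 16:U/A; 17:C/A; 18:U/G; 19:U/C; 21:C/A; 27:C/G; 34:C/U; 36:A/U.
p = 10/48 = 0.208333.
d = −0.75 · ln(1 − (4/3)·0.208333) = −0.75 · ln(0.722223) = −0.75 · (-0.325421) = 0.2441.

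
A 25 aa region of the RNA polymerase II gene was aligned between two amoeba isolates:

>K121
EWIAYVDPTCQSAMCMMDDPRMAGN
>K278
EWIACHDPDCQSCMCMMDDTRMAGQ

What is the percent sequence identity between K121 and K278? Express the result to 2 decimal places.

The sequences differ at positions 5 (Y/C), 6 (V/H), 9 (T/D), 13 (A/C), 20 (P/T), 25 (N/Q).
19 of the 25 sites match, so the percent identity is 19/25 × 100 = 76.00%.

76.00%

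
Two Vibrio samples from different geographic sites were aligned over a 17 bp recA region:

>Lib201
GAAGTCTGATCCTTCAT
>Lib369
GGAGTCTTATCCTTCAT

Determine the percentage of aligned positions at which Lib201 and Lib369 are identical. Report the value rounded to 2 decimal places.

The sequences differ at positions 2 (A/G), 8 (G/T).
15 of the 17 sites match, so the percent identity is 15/17 × 100 = 88.24%.

88.24%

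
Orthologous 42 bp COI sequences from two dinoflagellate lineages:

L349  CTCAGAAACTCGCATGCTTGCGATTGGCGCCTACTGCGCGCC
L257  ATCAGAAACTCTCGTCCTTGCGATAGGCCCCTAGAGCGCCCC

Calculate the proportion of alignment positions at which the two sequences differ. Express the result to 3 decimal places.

0.214

Differing sites — 1:C/A; 12:G/T; 14:A/G; 16:G/C; 25:T/A; 29:G/C; 34:C/G; 35:T/A; 40:G/C.
There are 9 differences over 42 sites, so p = 9/42 = 0.214.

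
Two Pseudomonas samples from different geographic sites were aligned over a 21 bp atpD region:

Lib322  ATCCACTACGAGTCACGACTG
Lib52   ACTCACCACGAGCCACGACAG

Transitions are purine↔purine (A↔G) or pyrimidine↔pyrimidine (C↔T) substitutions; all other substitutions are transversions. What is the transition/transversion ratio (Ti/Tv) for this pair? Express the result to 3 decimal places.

4.000

Differing sites — 2:T/C (Ti); 3:C/T (Ti); 7:T/C (Ti); 13:T/C (Ti); 20:T/A (Tv).
Of the 5 differences, 4 transitions and 1 transversion, so Ti/Tv = 4/1 = 4.000.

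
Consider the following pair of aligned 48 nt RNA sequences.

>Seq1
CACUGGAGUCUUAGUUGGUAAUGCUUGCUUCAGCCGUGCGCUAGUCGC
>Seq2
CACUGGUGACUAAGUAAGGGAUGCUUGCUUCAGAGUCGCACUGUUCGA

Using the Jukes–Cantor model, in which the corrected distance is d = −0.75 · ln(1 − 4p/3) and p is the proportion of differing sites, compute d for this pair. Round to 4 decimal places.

Differing sites — 7:A/U; 9:U/A; 12:U/A; 16:U/A; 17:G/A; 19:U/G; 20:A/G; 34:C/A; 35:C/G; 36:G/U; 37:U/C; 40:G/A; 43:A/G; 44:G/U; 48:C/A.
p = 15/48 = 0.312500.
d = −0.75 · ln(1 − (4/3)·0.312500) = −0.75 · ln(0.583333) = −0.75 · (-0.538997) = 0.4042.

0.4042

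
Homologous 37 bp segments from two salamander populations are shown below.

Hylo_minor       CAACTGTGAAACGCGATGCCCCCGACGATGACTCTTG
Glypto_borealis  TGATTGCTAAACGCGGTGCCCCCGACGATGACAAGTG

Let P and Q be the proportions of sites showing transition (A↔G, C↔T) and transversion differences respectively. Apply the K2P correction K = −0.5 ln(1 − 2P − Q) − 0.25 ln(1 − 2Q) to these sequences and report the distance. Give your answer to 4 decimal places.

Differing sites — 1:C/T (Ti); 2:A/G (Ti); 4:C/T (Ti); 7:T/C (Ti); 8:G/T (Tv); 16:A/G (Ti); 33:T/A (Tv); 34:C/A (Tv); 35:T/G (Tv).
Of the 9 differences, 5 transitions and 4 transversions over 37 sites: P = 5/37 = 0.135135, Q = 4/37 = 0.108108.
d = −0.5·ln(0.621622) − 0.25·ln(0.783784) = −0.5·(-0.475423) − 0.25·(-0.243622) = 0.2986.

0.2986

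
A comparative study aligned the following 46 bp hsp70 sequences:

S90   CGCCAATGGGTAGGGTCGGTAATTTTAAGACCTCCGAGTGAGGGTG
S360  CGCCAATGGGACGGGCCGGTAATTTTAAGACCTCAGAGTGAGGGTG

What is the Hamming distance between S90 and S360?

Mismatches occur at site 11 (T→A), site 12 (A→C), site 16 (T→C), site 35 (C→A).
That gives 4 mismatches out of 46 aligned sites, so the Hamming distance is 4.

4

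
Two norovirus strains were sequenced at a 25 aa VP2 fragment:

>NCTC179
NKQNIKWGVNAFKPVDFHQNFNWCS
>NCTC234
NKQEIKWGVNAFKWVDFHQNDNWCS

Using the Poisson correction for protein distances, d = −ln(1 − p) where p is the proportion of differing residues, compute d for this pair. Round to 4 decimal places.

Differing sites — 4:N/E; 14:P/W; 21:F/D.
p = 3/25 = 0.120000.
d = −ln(1 − 0.120000) = −ln(0.880000) = 0.1278.

0.1278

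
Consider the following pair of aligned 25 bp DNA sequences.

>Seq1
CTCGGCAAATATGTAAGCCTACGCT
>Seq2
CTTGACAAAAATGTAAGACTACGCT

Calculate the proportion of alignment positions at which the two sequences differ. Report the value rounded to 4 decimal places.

0.1600

The sequences differ at positions 3 (C/T), 5 (G/A), 10 (T/A), 18 (C/A).
There are 4 differences over 25 sites, so p = 4/25 = 0.1600.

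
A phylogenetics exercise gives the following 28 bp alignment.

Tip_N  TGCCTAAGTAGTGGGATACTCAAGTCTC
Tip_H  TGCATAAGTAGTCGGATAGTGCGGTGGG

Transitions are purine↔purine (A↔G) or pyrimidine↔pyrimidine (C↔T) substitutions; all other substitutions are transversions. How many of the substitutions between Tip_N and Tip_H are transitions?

1

The sequences differ at positions 4 (C/A, transversion), 13 (G/C, transversion), 19 (C/G, transversion), 21 (C/G, transversion), 22 (A/C, transversion), 23 (A/G, transition), 26 (C/G, transversion), 27 (T/G, transversion), 28 (C/G, transversion).
Of the 9 differences, 1 transition and 8 transversions, so the answer is 1.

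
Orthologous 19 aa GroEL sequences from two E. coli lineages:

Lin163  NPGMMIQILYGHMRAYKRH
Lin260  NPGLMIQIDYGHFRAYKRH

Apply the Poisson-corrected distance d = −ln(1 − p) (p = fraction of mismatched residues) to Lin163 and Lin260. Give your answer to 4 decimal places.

The sequences differ at positions 4 (M/L), 9 (L/D), 13 (M/F).
p = 3/19 = 0.157895.
d = −ln(1 − 0.157895) = −ln(0.842105) = 0.1719.

0.1719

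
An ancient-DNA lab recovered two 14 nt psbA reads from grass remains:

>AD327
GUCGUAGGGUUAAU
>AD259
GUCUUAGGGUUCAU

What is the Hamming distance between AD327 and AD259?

The sequences differ at positions 4 (G/U), 12 (A/C).
That gives 2 mismatches out of 14 aligned sites, so the Hamming distance is 2.

2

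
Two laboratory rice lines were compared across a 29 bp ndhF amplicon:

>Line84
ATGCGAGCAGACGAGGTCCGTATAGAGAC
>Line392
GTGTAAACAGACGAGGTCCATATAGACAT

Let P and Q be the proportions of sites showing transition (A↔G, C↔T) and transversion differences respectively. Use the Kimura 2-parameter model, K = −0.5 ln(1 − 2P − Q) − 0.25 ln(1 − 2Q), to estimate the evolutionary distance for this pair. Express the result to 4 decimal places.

0.3152

Mismatches occur at site 1 (A→G, transition), site 4 (C→T, transition), site 5 (G→A, transition), site 7 (G→A, transition), site 20 (G→A, transition), site 27 (G→C, transversion), site 29 (C→T, transition).
Of the 7 differences, 6 transitions and 1 transversion over 29 sites: P = 6/29 = 0.206897, Q = 1/29 = 0.034483.
d = −0.5·ln(0.551723) − 0.25·ln(0.931034) = −0.5·(-0.594709) − 0.25·(-0.071459) = 0.3152.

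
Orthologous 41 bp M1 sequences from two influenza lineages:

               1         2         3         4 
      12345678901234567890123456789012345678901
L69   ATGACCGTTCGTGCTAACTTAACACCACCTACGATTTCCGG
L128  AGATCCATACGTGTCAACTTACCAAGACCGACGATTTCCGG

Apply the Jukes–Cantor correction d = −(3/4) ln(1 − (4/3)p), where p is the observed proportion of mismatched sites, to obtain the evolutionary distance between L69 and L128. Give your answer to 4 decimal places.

Mismatches occur at site 2 (T↔G), site 3 (G↔A), site 4 (A↔T), site 7 (G↔A), site 9 (T↔A), site 14 (C↔T), site 15 (T↔C), site 22 (A↔C), site 25 (C↔A), site 26 (C↔G), site 30 (T↔G).
p = 11/41 = 0.268293.
d = −0.75 · ln(1 − (4/3)·0.268293) = −0.75 · ln(0.642276) = −0.75 · (-0.442737) = 0.3321.

0.3321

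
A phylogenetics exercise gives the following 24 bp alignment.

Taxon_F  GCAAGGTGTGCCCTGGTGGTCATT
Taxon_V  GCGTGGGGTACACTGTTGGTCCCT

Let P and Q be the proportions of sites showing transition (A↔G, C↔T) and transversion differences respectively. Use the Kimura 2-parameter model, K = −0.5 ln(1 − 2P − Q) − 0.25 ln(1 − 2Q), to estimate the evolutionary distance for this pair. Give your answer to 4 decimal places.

0.4413

The sequences differ at positions 3 (A/G, transition), 4 (A/T, transversion), 7 (T/G, transversion), 10 (G/A, transition), 12 (C/A, transversion), 16 (G/T, transversion), 22 (A/C, transversion), 23 (T/C, transition).
Of the 8 differences, 3 transitions and 5 transversions over 24 sites: P = 3/24 = 0.125000, Q = 5/24 = 0.208333.
d = −0.5·ln(0.541667) − 0.25·ln(0.583334) = −0.5·(-0.613104) − 0.25·(-0.538995) = 0.4413.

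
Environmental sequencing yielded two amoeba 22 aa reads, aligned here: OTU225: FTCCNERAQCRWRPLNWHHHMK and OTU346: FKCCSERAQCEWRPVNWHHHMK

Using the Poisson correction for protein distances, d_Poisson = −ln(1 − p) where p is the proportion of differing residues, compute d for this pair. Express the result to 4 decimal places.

0.2007

Mismatches occur at site 2 (T→K), site 5 (N→S), site 11 (R→E), site 15 (L→V).
p = 4/22 = 0.181818.
d = −ln(1 − 0.181818) = −ln(0.818182) = 0.2007.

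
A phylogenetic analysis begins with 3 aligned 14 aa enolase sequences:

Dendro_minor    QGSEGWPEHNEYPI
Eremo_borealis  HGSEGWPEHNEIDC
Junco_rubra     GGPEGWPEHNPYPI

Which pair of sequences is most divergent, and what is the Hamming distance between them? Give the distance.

Pairwise Hamming distances:
  Dendro_minor vs Eremo_borealis: 4
  Dendro_minor vs Junco_rubra: 3
  Eremo_borealis vs Junco_rubra: 6
The largest is 6, between Eremo_borealis and Junco_rubra.

6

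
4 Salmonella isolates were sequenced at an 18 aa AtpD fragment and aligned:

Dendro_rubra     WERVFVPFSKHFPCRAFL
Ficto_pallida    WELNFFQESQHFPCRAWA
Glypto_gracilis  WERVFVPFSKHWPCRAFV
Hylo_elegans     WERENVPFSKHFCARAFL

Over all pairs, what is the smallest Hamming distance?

2

Pairwise Hamming distances:
  Dendro_rubra vs Ficto_pallida: 8
  Dendro_rubra vs Glypto_gracilis: 2
  Dendro_rubra vs Hylo_elegans: 4
  Ficto_pallida vs Glypto_gracilis: 9
  Ficto_pallida vs Hylo_elegans: 11
  Glypto_gracilis vs Hylo_elegans: 6
The smallest is 2, between Dendro_rubra and Glypto_gracilis.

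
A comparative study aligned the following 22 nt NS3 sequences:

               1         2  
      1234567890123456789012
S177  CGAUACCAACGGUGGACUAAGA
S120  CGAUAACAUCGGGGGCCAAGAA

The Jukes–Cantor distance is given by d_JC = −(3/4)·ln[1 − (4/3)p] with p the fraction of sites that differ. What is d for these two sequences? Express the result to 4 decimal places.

0.4141

The sequences differ at positions 6 (C/A), 9 (A/U), 13 (U/G), 16 (A/C), 18 (U/A), 20 (A/G), 21 (G/A).
p = 7/22 = 0.318182.
d = −0.75 · ln(1 − (4/3)·0.318182) = −0.75 · ln(0.575757) = −0.75 · (-0.552070) = 0.4141.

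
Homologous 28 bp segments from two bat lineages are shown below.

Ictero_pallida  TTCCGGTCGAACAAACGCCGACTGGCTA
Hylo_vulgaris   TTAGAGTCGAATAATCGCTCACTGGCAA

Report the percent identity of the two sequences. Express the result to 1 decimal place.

71.4%

Mismatches occur at site 3 (C↔A), site 4 (C↔G), site 5 (G↔A), site 12 (C↔T), site 15 (A↔T), site 19 (C↔T), site 20 (G↔C), site 27 (T↔A).
20 of the 28 sites match, so the percent identity is 20/28 × 100 = 71.4%.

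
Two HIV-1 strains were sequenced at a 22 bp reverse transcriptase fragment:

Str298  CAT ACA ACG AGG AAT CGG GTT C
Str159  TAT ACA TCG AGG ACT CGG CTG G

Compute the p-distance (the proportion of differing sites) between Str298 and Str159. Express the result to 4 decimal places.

0.2727

Differing sites — 1:C/T; 7:A/T; 14:A/C; 19:G/C; 21:T/G; 22:C/G.
There are 6 differences over 22 sites, so p = 6/22 = 0.2727.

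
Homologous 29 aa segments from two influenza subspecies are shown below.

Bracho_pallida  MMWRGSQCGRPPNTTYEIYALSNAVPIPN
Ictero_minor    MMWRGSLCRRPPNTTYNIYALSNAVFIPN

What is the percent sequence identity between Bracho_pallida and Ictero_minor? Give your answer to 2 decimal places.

86.21%

Differing sites — 7:Q/L; 9:G/R; 17:E/N; 26:P/F.
25 of the 29 sites match, so the percent identity is 25/29 × 100 = 86.21%.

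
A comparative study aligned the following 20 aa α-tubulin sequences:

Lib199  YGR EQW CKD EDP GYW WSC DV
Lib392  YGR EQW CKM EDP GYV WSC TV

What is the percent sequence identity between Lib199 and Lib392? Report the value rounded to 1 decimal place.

Differing sites — 9:D/M; 15:W/V; 19:D/T.
17 of the 20 sites match, so the percent identity is 17/20 × 100 = 85.0%.

85.0%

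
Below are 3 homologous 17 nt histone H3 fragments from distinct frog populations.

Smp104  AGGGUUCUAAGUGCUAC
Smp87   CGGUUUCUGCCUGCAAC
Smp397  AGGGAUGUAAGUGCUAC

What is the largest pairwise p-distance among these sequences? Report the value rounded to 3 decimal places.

0.471

Pairwise Hamming distances:
  Smp104 vs Smp87: 6
  Smp104 vs Smp397: 2
  Smp87 vs Smp397: 8
The largest is 8 mismatches, between Smp87 and Smp397; p = 8/17 = 0.471.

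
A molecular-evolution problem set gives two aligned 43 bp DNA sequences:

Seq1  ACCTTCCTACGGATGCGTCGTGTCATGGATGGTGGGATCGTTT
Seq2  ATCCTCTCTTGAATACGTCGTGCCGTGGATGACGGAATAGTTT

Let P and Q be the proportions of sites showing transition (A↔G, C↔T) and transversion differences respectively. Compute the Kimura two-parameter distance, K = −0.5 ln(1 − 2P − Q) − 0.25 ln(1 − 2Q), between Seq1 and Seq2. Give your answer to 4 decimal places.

0.4884

Mismatches occur at site 2 (C→T, transition), site 4 (T→C, transition), site 7 (C→T, transition), site 8 (T→C, transition), site 9 (A→T, transversion), site 10 (C→T, transition), site 12 (G→A, transition), site 15 (G→A, transition), site 23 (T→C, transition), site 25 (A→G, transition), site 32 (G→A, transition), site 33 (T→C, transition), site 36 (G→A, transition), site 39 (C→A, transversion).
Of the 14 differences, 12 transitions and 2 transversions over 43 sites: P = 12/43 = 0.279070, Q = 2/43 = 0.046512.
d = −0.5·ln(0.395348) − 0.25·ln(0.906976) = −0.5·(-0.927989) − 0.25·(-0.097639) = 0.4884.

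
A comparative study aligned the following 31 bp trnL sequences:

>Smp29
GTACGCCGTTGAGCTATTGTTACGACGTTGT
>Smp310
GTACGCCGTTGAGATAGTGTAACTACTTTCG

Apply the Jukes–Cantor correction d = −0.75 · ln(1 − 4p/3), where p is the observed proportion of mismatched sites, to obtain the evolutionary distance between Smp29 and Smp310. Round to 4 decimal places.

0.2687

Mismatches occur at site 14 (C→A), site 17 (T→G), site 21 (T→A), site 24 (G→T), site 27 (G→T), site 30 (G→C), site 31 (T→G).
p = 7/31 = 0.225806.
d = −0.75 · ln(1 − (4/3)·0.225806) = −0.75 · ln(0.698925) = −0.75 · (-0.358212) = 0.2687.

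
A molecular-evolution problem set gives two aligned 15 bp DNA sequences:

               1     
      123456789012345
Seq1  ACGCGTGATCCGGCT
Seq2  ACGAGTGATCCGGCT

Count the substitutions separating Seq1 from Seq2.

1

Differing sites — 4:C/A.
That gives 1 mismatch out of 15 aligned sites, so the Hamming distance is 1.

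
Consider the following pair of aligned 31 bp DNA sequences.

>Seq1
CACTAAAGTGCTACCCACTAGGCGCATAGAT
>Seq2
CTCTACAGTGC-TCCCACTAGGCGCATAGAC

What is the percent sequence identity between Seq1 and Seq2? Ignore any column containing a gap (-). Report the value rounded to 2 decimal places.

Excluding the 1 gap column leaves 30 comparable sites.
The sequences differ at positions 2 (A/T), 6 (A/C), 13 (A/T), 31 (T/C).
26 of the 30 comparable sites match, so the percent identity is 26/30 × 100 = 86.67%.

86.67%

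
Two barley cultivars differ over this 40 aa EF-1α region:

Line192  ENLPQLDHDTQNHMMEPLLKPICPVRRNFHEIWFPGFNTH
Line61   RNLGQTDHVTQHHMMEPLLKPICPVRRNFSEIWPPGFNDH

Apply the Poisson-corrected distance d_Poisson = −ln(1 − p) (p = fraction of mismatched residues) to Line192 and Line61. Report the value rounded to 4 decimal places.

Differing sites — 1:E/R; 4:P/G; 6:L/T; 9:D/V; 12:N/H; 30:H/S; 34:F/P; 39:T/D.
p = 8/40 = 0.200000.
d = −ln(1 − 0.200000) = −ln(0.800000) = 0.2231.

0.2231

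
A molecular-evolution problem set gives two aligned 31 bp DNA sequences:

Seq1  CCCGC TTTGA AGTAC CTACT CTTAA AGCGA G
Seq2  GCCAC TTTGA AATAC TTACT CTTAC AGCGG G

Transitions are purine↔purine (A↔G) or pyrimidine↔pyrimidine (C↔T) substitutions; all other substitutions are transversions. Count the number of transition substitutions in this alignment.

4

Differing sites — 1:C/G (Tv); 4:G/A (Ti); 12:G/A (Ti); 16:C/T (Ti); 25:A/C (Tv); 30:A/G (Ti).
Of the 6 differences, 4 transitions and 2 transversions, so the answer is 4.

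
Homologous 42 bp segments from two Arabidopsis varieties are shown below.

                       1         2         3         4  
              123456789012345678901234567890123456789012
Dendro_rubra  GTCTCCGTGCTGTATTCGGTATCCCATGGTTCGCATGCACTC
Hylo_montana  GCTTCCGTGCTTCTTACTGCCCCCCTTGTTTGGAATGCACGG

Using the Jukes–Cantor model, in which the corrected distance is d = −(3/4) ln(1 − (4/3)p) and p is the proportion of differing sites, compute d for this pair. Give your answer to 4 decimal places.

Mismatches occur at site 2 (T↔C), site 3 (C↔T), site 12 (G↔T), site 13 (T↔C), site 14 (A↔T), site 16 (T↔A), site 18 (G↔T), site 20 (T↔C), site 21 (A↔C), site 22 (T↔C), site 26 (A↔T), site 29 (G↔T), site 32 (C↔G), site 34 (C↔A), site 41 (T↔G), site 42 (C↔G).
p = 16/42 = 0.380952.
d = −0.75 · ln(1 − (4/3)·0.380952) = −0.75 · ln(0.492064) = −0.75 · (-0.709146) = 0.5319.

0.5319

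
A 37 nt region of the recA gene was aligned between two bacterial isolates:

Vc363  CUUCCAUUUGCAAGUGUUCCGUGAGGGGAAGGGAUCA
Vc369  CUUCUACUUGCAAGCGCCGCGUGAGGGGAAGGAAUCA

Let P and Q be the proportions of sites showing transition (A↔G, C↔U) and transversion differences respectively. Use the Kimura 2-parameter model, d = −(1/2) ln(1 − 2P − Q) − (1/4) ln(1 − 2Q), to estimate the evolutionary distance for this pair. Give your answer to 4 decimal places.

Mismatches occur at site 5 (C/U, transition), site 7 (U/C, transition), site 15 (U/C, transition), site 17 (U/C, transition), site 18 (U/C, transition), site 19 (C/G, transversion), site 33 (G/A, transition).
Of the 7 differences, 6 transitions and 1 transversion over 37 sites: P = 6/37 = 0.162162, Q = 1/37 = 0.027027.
d = −0.5·ln(0.648649) − 0.25·ln(0.945946) = −0.5·(-0.432864) − 0.25·(-0.055570) = 0.2303.

0.2303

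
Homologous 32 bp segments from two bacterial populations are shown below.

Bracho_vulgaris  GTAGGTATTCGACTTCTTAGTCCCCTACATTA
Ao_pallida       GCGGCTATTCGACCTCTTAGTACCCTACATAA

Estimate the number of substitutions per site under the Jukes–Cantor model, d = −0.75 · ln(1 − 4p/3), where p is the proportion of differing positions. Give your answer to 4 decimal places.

Differing sites — 2:T/C; 3:A/G; 5:G/C; 14:T/C; 22:C/A; 31:T/A.
p = 6/32 = 0.187500.
d = −0.75 · ln(1 − (4/3)·0.187500) = −0.75 · ln(0.750000) = −0.75 · (-0.287682) = 0.2158.

0.2158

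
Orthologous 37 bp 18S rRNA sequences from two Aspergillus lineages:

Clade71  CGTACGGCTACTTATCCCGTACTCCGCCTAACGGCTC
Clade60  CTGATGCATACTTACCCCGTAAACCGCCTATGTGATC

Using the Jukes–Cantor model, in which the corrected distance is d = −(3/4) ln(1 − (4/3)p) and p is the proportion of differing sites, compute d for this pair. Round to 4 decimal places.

Mismatches occur at site 2 (G→T), site 3 (T→G), site 5 (C→T), site 7 (G→C), site 8 (C→A), site 15 (T→C), site 22 (C→A), site 23 (T→A), site 31 (A→T), site 32 (C→G), site 33 (G→T), site 35 (C→A).
p = 12/37 = 0.324324.
d = −0.75 · ln(1 − (4/3)·0.324324) = −0.75 · ln(0.567568) = −0.75 · (-0.566395) = 0.4248.

0.4248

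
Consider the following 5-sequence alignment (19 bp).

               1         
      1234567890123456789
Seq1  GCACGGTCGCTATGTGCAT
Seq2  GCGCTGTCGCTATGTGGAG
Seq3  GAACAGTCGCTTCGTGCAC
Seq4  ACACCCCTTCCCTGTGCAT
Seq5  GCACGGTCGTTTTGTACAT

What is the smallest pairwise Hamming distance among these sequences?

3

Pairwise Hamming distances:
  Seq1 vs Seq2: 4
  Seq1 vs Seq3: 5
  Seq1 vs Seq4: 8
  Seq1 vs Seq5: 3
  Seq2 vs Seq3: 7
  Seq2 vs Seq4: 11
  Seq2 vs Seq5: 7
  Seq3 vs Seq4: 11
  Seq3 vs Seq5: 6
  Seq4 vs Seq5: 10
The smallest is 3, between Seq1 and Seq5.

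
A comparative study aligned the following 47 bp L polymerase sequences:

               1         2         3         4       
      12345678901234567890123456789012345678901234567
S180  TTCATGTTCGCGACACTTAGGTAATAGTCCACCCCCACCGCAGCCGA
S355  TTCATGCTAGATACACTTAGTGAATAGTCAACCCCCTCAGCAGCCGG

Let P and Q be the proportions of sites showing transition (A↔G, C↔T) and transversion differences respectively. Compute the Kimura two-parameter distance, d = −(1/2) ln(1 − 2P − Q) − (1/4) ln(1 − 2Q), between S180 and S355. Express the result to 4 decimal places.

The sequences differ at positions 7 (T/C, transition), 9 (C/A, transversion), 11 (C/A, transversion), 12 (G/T, transversion), 21 (G/T, transversion), 22 (T/G, transversion), 30 (C/A, transversion), 37 (A/T, transversion), 39 (C/A, transversion), 47 (A/G, transition).
Of the 10 differences, 2 transitions and 8 transversions over 47 sites: P = 2/47 = 0.042553, Q = 8/47 = 0.170213.
d = −0.5·ln(0.744681) − 0.25·ln(0.659574) = −0.5·(-0.294799) − 0.25·(-0.416161) = 0.2514.

0.2514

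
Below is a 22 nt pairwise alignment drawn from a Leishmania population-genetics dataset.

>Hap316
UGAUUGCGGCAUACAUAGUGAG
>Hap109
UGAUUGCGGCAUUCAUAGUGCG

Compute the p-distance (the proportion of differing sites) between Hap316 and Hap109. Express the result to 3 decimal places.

Mismatches occur at site 13 (A/U), site 21 (A/C).
There are 2 differences over 22 sites, so p = 2/22 = 0.091.

0.091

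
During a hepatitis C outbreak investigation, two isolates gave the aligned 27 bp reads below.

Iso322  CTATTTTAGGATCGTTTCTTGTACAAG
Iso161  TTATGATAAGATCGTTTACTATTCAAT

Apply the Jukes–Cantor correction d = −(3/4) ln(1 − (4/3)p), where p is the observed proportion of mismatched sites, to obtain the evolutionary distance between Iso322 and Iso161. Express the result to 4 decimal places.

Mismatches occur at site 1 (C↔T), site 5 (T↔G), site 6 (T↔A), site 9 (G↔A), site 18 (C↔A), site 19 (T↔C), site 21 (G↔A), site 23 (A↔T), site 27 (G↔T).
p = 9/27 = 0.333333.
d = −0.75 · ln(1 − (4/3)·0.333333) = −0.75 · ln(0.555556) = −0.75 · (-0.587786) = 0.4408.

0.4408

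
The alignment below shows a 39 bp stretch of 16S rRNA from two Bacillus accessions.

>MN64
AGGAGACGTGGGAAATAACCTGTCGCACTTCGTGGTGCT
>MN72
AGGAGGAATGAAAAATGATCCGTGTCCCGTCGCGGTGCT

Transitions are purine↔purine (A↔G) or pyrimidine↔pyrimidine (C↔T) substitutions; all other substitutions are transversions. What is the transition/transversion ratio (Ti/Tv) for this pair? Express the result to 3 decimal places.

The sequences differ at positions 6 (A/G, transition), 7 (C/A, transversion), 8 (G/A, transition), 11 (G/A, transition), 12 (G/A, transition), 17 (A/G, transition), 19 (C/T, transition), 21 (T/C, transition), 24 (C/G, transversion), 25 (G/T, transversion), 27 (A/C, transversion), 29 (T/G, transversion), 33 (T/C, transition).
Of the 13 differences, 8 transitions and 5 transversions, so Ti/Tv = 8/5 = 1.600.

1.600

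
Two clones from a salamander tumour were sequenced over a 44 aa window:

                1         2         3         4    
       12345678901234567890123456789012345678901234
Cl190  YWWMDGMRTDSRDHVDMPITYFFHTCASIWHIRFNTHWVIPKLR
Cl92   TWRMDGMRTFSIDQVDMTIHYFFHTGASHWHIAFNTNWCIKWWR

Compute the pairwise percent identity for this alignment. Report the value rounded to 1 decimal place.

65.9%

Differing sites — 1:Y/T; 3:W/R; 10:D/F; 12:R/I; 14:H/Q; 18:P/T; 20:T/H; 26:C/G; 29:I/H; 33:R/A; 37:H/N; 39:V/C; 41:P/K; 42:K/W; 43:L/W.
29 of the 44 sites match, so the percent identity is 29/44 × 100 = 65.9%.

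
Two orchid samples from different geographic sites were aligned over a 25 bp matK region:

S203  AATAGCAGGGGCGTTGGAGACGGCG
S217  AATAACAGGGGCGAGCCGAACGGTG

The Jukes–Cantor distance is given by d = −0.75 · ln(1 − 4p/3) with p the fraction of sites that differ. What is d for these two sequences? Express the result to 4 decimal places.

0.4172

Differing sites — 5:G/A; 14:T/A; 15:T/G; 16:G/C; 17:G/C; 18:A/G; 19:G/A; 24:C/T.
p = 8/25 = 0.320000.
d = −0.75 · ln(1 − (4/3)·0.320000) = −0.75 · ln(0.573333) = −0.75 · (-0.556289) = 0.4172.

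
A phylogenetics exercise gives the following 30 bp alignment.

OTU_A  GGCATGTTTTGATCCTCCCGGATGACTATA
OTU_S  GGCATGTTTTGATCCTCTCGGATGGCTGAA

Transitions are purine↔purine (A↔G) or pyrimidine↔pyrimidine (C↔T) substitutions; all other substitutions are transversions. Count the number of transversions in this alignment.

Mismatches occur at site 18 (C/T, transition), site 25 (A/G, transition), site 28 (A/G, transition), site 29 (T/A, transversion).
Of the 4 differences, 3 transitions and 1 transversion, so the answer is 1.

1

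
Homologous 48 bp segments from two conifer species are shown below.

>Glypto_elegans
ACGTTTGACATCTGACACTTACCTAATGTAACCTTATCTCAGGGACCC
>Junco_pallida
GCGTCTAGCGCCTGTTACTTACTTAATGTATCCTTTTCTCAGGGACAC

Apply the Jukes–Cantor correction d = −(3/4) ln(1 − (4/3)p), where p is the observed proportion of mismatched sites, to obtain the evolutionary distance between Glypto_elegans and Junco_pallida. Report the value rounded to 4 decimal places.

Mismatches occur at site 1 (A/G), site 5 (T/C), site 7 (G/A), site 8 (A/G), site 10 (A/G), site 11 (T/C), site 15 (A/T), site 16 (C/T), site 23 (C/T), site 31 (A/T), site 36 (A/T), site 47 (C/A).
p = 12/48 = 0.250000.
d = −0.75 · ln(1 − (4/3)·0.250000) = −0.75 · ln(0.666667) = −0.75 · (-0.405465) = 0.3041.

0.3041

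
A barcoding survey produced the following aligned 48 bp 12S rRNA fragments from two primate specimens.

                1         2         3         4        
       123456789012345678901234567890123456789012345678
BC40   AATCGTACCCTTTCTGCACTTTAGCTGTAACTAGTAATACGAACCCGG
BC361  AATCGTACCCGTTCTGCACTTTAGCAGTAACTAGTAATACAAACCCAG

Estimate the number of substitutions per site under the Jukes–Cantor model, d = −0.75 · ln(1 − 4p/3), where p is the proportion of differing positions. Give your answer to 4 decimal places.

0.0883

Differing sites — 11:T/G; 26:T/A; 41:G/A; 47:G/A.
p = 4/48 = 0.083333.
d = −0.75 · ln(1 − (4/3)·0.083333) = −0.75 · ln(0.888889) = −0.75 · (-0.117783) = 0.0883.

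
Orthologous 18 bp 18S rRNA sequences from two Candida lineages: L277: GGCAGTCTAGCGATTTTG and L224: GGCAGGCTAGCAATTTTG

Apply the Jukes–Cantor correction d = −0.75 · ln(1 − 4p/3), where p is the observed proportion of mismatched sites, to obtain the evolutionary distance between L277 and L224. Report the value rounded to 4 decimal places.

0.1203

Differing sites — 6:T/G; 12:G/A.
p = 2/18 = 0.111111.
d = −0.75 · ln(1 − (4/3)·0.111111) = −0.75 · ln(0.851852) = −0.75 · (-0.160342) = 0.1203.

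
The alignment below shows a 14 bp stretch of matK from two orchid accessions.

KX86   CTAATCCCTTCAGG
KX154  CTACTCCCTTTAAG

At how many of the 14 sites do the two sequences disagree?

3

Mismatches occur at site 4 (A/C), site 11 (C/T), site 13 (G/A).
That gives 3 mismatches out of 14 aligned sites, so the Hamming distance is 3.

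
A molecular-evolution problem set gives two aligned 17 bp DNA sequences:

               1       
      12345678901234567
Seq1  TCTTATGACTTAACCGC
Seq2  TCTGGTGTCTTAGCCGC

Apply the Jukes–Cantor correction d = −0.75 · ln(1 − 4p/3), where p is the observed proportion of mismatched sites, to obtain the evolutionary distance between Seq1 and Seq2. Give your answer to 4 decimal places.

0.2824

Mismatches occur at site 4 (T↔G), site 5 (A↔G), site 8 (A↔T), site 13 (A↔G).
p = 4/17 = 0.235294.
d = −0.75 · ln(1 − (4/3)·0.235294) = −0.75 · ln(0.686275) = −0.75 · (-0.376477) = 0.2824.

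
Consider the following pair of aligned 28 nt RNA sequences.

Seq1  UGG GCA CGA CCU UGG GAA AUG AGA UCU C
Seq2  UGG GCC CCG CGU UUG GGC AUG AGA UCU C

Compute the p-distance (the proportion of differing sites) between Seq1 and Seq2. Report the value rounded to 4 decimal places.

0.2500

Mismatches occur at site 6 (A↔C), site 8 (G↔C), site 9 (A↔G), site 11 (C↔G), site 14 (G↔U), site 17 (A↔G), site 18 (A↔C).
There are 7 differences over 28 sites, so p = 7/28 = 0.2500.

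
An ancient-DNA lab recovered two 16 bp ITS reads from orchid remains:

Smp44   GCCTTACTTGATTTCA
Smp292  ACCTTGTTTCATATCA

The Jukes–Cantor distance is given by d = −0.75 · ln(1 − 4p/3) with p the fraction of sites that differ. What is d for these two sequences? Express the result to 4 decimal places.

The sequences differ at positions 1 (G/A), 6 (A/G), 7 (C/T), 10 (G/C), 13 (T/A).
p = 5/16 = 0.312500.
d = −0.75 · ln(1 − (4/3)·0.312500) = −0.75 · ln(0.583333) = −0.75 · (-0.538997) = 0.4042.

0.4042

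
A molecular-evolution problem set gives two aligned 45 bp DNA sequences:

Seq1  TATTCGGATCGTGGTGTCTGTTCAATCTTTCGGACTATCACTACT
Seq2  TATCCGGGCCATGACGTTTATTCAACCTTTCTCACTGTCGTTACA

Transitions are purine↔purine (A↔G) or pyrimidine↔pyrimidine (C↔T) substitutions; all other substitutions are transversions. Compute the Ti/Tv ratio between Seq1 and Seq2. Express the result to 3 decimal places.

Mismatches occur at site 4 (T/C, transition), site 8 (A/G, transition), site 9 (T/C, transition), site 11 (G/A, transition), site 14 (G/A, transition), site 15 (T/C, transition), site 18 (C/T, transition), site 20 (G/A, transition), site 26 (T/C, transition), site 32 (G/T, transversion), site 33 (G/C, transversion), site 37 (A/G, transition), site 40 (A/G, transition), site 41 (C/T, transition), site 45 (T/A, transversion).
Of the 15 differences, 12 transitions and 3 transversions, so Ti/Tv = 12/3 = 4.000.

4.000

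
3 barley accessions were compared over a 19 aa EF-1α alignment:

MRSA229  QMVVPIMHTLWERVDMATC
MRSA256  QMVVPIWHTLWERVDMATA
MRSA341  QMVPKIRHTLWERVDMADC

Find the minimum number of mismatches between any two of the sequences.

Pairwise Hamming distances:
  MRSA229 vs MRSA256: 2
  MRSA229 vs MRSA341: 4
  MRSA256 vs MRSA341: 5
The smallest is 2, between MRSA229 and MRSA256.

2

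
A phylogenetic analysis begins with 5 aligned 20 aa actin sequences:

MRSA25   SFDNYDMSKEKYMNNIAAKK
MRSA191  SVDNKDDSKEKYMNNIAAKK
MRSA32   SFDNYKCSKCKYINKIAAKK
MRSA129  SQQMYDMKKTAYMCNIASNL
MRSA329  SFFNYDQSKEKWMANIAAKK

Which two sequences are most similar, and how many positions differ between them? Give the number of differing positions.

3

Pairwise Hamming distances:
  MRSA25 vs MRSA191: 3
  MRSA25 vs MRSA32: 5
  MRSA25 vs MRSA129: 10
  MRSA25 vs MRSA329: 4
  MRSA191 vs MRSA32: 7
  MRSA191 vs MRSA129: 12
  MRSA191 vs MRSA329: 6
  MRSA32 vs MRSA129: 14
  MRSA32 vs MRSA329: 8
  MRSA129 vs MRSA329: 12
The smallest is 3, between MRSA25 and MRSA191.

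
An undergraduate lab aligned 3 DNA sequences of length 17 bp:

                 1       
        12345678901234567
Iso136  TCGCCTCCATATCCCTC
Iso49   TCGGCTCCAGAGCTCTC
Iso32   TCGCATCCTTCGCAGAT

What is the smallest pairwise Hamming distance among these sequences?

4

Pairwise Hamming distances:
  Iso136 vs Iso49: 4
  Iso136 vs Iso32: 8
  Iso49 vs Iso32: 9
The smallest is 4, between Iso136 and Iso49.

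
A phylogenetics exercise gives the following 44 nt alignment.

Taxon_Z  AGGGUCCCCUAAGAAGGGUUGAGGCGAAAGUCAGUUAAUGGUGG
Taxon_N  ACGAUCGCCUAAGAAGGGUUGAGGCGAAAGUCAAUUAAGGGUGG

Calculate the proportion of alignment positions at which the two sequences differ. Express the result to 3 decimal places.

0.114

Mismatches occur at site 2 (G↔C), site 4 (G↔A), site 7 (C↔G), site 34 (G↔A), site 39 (U↔G).
There are 5 differences over 44 sites, so p = 5/44 = 0.114.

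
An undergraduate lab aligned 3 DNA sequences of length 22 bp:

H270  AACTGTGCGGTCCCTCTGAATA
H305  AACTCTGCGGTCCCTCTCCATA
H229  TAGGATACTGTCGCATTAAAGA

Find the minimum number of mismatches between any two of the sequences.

Pairwise Hamming distances:
  H270 vs H305: 3
  H270 vs H229: 11
  H305 vs H229: 12
The smallest is 3, between H270 and H305.

3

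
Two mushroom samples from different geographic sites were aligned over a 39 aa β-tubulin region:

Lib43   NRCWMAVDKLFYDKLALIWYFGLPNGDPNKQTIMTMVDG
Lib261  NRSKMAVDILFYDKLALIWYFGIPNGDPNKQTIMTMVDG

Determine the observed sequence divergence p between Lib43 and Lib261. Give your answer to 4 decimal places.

0.1026

The sequences differ at positions 3 (C/S), 4 (W/K), 9 (K/I), 23 (L/I).
There are 4 differences over 39 sites, so p = 4/39 = 0.1026.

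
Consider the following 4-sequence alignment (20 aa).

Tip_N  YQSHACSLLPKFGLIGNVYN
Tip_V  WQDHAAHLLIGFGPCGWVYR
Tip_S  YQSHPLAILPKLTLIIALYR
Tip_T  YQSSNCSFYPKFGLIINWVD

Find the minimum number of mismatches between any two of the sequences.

8

Pairwise Hamming distances:
  Tip_N vs Tip_V: 10
  Tip_N vs Tip_S: 10
  Tip_N vs Tip_T: 8
  Tip_V vs Tip_S: 15
  Tip_V vs Tip_T: 17
  Tip_S vs Tip_T: 12
The smallest is 8, between Tip_N and Tip_T.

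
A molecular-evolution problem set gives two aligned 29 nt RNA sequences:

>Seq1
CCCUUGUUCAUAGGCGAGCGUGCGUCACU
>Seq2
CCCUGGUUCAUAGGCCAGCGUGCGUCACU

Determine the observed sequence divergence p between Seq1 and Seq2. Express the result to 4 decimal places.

Mismatches occur at site 5 (U/G), site 16 (G/C).
There are 2 differences over 29 sites, so p = 2/29 = 0.0690.

0.0690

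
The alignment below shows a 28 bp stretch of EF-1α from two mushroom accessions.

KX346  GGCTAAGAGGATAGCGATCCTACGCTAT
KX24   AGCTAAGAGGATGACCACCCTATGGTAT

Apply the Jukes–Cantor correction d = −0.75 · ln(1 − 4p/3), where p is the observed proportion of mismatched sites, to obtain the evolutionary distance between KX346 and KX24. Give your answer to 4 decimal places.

The sequences differ at positions 1 (G/A), 13 (A/G), 14 (G/A), 16 (G/C), 18 (T/C), 23 (C/T), 25 (C/G).
p = 7/28 = 0.250000.
d = −0.75 · ln(1 − (4/3)·0.250000) = −0.75 · ln(0.666667) = −0.75 · (-0.405465) = 0.3041.

0.3041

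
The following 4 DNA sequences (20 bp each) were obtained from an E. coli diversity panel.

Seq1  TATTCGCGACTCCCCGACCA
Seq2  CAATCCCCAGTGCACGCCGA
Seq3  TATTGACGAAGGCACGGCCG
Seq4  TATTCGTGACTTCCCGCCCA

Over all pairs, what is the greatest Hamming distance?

10

Pairwise Hamming distances:
  Seq1 vs Seq2: 9
  Seq1 vs Seq3: 8
  Seq1 vs Seq4: 3
  Seq2 vs Seq3: 10
  Seq2 vs Seq4: 9
  Seq3 vs Seq4: 9
The largest is 10, between Seq2 and Seq3.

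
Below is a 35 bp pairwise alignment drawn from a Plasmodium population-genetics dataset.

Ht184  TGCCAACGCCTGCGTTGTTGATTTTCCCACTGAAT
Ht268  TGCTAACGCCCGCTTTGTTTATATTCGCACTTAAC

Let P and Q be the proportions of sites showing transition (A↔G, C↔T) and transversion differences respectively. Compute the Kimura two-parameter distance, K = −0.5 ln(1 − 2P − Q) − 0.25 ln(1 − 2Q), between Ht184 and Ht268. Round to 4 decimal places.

Mismatches occur at site 4 (C↔T, transition), site 11 (T↔C, transition), site 14 (G↔T, transversion), site 20 (G↔T, transversion), site 23 (T↔A, transversion), site 27 (C↔G, transversion), site 32 (G↔T, transversion), site 35 (T↔C, transition).
Of the 8 differences, 3 transitions and 5 transversions over 35 sites: P = 3/35 = 0.085714, Q = 5/35 = 0.142857.
d = −0.5·ln(0.685715) − 0.25·ln(0.714286) = −0.5·(-0.377293) − 0.25·(-0.336472) = 0.2728.

0.2728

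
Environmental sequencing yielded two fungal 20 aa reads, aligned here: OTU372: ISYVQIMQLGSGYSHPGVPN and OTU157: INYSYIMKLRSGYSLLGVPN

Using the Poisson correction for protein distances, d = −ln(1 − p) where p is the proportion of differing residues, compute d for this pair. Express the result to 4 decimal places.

Mismatches occur at site 2 (S/N), site 4 (V/S), site 5 (Q/Y), site 8 (Q/K), site 10 (G/R), site 15 (H/L), site 16 (P/L).
p = 7/20 = 0.350000.
d = −ln(1 − 0.350000) = −ln(0.650000) = 0.4308.

0.4308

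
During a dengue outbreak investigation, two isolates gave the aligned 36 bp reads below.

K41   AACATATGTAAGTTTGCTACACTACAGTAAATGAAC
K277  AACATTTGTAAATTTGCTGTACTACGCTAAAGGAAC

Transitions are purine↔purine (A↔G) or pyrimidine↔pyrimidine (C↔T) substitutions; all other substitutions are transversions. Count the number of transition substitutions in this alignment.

4

The sequences differ at positions 6 (A/T, transversion), 12 (G/A, transition), 19 (A/G, transition), 20 (C/T, transition), 26 (A/G, transition), 27 (G/C, transversion), 32 (T/G, transversion).
Of the 7 differences, 4 transitions and 3 transversions, so the answer is 4.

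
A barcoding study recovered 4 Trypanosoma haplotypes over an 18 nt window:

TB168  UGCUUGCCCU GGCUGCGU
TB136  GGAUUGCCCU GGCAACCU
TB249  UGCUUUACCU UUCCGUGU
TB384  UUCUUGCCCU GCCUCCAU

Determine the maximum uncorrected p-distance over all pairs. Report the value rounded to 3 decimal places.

0.556

Pairwise Hamming distances:
  TB168 vs TB136: 5
  TB168 vs TB249: 6
  TB168 vs TB384: 4
  TB136 vs TB249: 10
  TB136 vs TB384: 7
  TB249 vs TB384: 9
The largest is 10 mismatches, between TB136 and TB249; p = 10/18 = 0.556.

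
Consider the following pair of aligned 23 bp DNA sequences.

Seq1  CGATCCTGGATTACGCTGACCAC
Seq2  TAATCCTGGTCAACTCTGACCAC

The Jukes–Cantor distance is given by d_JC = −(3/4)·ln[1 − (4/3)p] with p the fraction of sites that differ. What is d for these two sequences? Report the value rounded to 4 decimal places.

0.3206

Mismatches occur at site 1 (C→T), site 2 (G→A), site 10 (A→T), site 11 (T→C), site 12 (T→A), site 15 (G→T).
p = 6/23 = 0.260870.
d = −0.75 · ln(1 − (4/3)·0.260870) = −0.75 · ln(0.652173) = −0.75 · (-0.427445) = 0.3206.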